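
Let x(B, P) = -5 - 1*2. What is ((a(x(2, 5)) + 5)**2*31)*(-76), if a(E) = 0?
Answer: -58900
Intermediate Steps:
x(B, P) = -7 (x(B, P) = -5 - 2 = -7)
((a(x(2, 5)) + 5)**2*31)*(-76) = ((0 + 5)**2*31)*(-76) = (5**2*31)*(-76) = (25*31)*(-76) = 775*(-76) = -58900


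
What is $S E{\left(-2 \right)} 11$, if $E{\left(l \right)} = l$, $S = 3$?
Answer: $-66$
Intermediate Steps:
$S E{\left(-2 \right)} 11 = 3 \left(-2\right) 11 = \left(-6\right) 11 = -66$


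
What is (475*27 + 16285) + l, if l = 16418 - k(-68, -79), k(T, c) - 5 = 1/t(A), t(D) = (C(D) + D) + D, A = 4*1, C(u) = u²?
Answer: 1092551/24 ≈ 45523.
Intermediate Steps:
A = 4
t(D) = D² + 2*D (t(D) = (D² + D) + D = (D + D²) + D = D² + 2*D)
k(T, c) = 121/24 (k(T, c) = 5 + 1/(4*(2 + 4)) = 5 + 1/(4*6) = 5 + 1/24 = 121/24)
l = 393911/24 (l = 16418 - 1*121/24 = 16418 - 121/24 = 393911/24 ≈ 16413.)
(475*27 + 16285) + l = (475*27 + 16285) + 393911/24 = (12825 + 16285) + 393911/24 = 29110 + 393911/24 = 1092551/24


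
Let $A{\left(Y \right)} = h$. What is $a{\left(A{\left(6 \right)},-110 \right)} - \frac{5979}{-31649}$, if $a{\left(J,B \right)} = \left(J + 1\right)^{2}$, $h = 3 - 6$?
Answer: $\frac{132575}{31649} \approx 4.1889$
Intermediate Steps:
$h = -3$ ($h = 3 - 6 = -3$)
$A{\left(Y \right)} = -3$
$a{\left(J,B \right)} = \left(1 + J\right)^{2}$
$a{\left(A{\left(6 \right)},-110 \right)} - \frac{5979}{-31649} = \left(1 - 3\right)^{2} - \frac{5979}{-31649} = \left(-2\right)^{2} - 5979 \left(- \frac{1}{31649}\right) = 4 - - \frac{5979}{31649} = 4 + \frac{5979}{31649} = \frac{132575}{31649}$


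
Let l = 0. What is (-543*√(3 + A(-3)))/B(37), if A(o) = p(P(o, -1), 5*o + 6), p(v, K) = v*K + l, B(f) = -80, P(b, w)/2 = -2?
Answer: 543*√39/80 ≈ 42.388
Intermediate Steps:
P(b, w) = -4 (P(b, w) = 2*(-2) = -4)
p(v, K) = K*v (p(v, K) = v*K + 0 = K*v + 0 = K*v)
A(o) = -24 - 20*o (A(o) = (5*o + 6)*(-4) = (6 + 5*o)*(-4) = -24 - 20*o)
(-543*√(3 + A(-3)))/B(37) = -543*√(3 + (-24 - 20*(-3)))/(-80) = -543*√(3 + (-24 + 60))*(-1/80) = -543*√(3 + 36)*(-1/80) = -543*√39*(-1/80) = 543*√39/80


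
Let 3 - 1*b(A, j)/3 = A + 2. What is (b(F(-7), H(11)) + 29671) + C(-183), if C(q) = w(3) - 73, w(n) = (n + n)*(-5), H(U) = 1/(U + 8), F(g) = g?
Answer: 29592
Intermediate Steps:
H(U) = 1/(8 + U)
w(n) = -10*n (w(n) = (2*n)*(-5) = -10*n)
C(q) = -103 (C(q) = -10*3 - 73 = -30 - 73 = -103)
b(A, j) = 3 - 3*A (b(A, j) = 9 - 3*(A + 2) = 9 - 3*(2 + A) = 9 + (-6 - 3*A) = 3 - 3*A)
(b(F(-7), H(11)) + 29671) + C(-183) = ((3 - 3*(-7)) + 29671) - 103 = ((3 + 21) + 29671) - 103 = (24 + 29671) - 103 = 29695 - 103 = 29592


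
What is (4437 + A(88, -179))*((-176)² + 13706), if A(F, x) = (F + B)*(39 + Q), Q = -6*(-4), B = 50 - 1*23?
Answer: 521975124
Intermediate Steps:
B = 27 (B = 50 - 23 = 27)
Q = 24
A(F, x) = 1701 + 63*F (A(F, x) = (F + 27)*(39 + 24) = (27 + F)*63 = 1701 + 63*F)
(4437 + A(88, -179))*((-176)² + 13706) = (4437 + (1701 + 63*88))*((-176)² + 13706) = (4437 + (1701 + 5544))*(30976 + 13706) = (4437 + 7245)*44682 = 11682*44682 = 521975124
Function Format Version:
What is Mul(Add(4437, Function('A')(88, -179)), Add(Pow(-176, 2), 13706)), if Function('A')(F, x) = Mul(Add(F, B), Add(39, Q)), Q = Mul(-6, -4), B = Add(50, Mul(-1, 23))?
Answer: 521975124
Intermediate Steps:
B = 27 (B = Add(50, -23) = 27)
Q = 24
Function('A')(F, x) = Add(1701, Mul(63, F)) (Function('A')(F, x) = Mul(Add(F, 27), Add(39, 24)) = Mul(Add(27, F), 63) = Add(1701, Mul(63, F)))
Mul(Add(4437, Function('A')(88, -179)), Add(Pow(-176, 2), 13706)) = Mul(Add(4437, Add(1701, Mul(63, 88))), Add(Pow(-176, 2), 13706)) = Mul(Add(4437, Add(1701, 5544)), Add(30976, 13706)) = Mul(Add(4437, 7245), 44682) = Mul(11682, 44682) = 521975124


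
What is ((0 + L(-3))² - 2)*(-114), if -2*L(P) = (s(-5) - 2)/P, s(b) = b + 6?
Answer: 1349/6 ≈ 224.83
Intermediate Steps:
s(b) = 6 + b
L(P) = 1/(2*P) (L(P) = -((6 - 5) - 2)/(2*P) = -(1 - 2)/(2*P) = -(-1)/(2*P) = 1/(2*P))
((0 + L(-3))² - 2)*(-114) = ((0 + (½)/(-3))² - 2)*(-114) = ((0 + (½)*(-⅓))² - 2)*(-114) = ((0 - ⅙)² - 2)*(-114) = ((-⅙)² - 2)*(-114) = (1/36 - 2)*(-114) = -71/36*(-114) = 1349/6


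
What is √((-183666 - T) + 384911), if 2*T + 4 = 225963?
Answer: √353062/2 ≈ 297.10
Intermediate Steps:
T = 225959/2 (T = -2 + (½)*225963 = -2 + 225963/2 = 225959/2 ≈ 1.1298e+5)
√((-183666 - T) + 384911) = √((-183666 - 1*225959/2) + 384911) = √((-183666 - 225959/2) + 384911) = √(-593291/2 + 384911) = √(176531/2) = √353062/2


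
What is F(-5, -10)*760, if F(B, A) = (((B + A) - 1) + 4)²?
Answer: 109440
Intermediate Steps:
F(B, A) = (3 + A + B)² (F(B, A) = (((A + B) - 1) + 4)² = ((-1 + A + B) + 4)² = (3 + A + B)²)
F(-5, -10)*760 = (3 - 10 - 5)²*760 = (-12)²*760 = 144*760 = 109440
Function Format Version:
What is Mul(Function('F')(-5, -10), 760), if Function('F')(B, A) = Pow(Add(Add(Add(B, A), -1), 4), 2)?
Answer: 109440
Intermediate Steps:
Function('F')(B, A) = Pow(Add(3, A, B), 2) (Function('F')(B, A) = Pow(Add(Add(Add(A, B), -1), 4), 2) = Pow(Add(Add(-1, A, B), 4), 2) = Pow(Add(3, A, B), 2))
Mul(Function('F')(-5, -10), 760) = Mul(Pow(Add(3, -10, -5), 2), 760) = Mul(Pow(-12, 2), 760) = Mul(144, 760) = 109440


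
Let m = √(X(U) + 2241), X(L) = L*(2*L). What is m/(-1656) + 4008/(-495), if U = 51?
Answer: -1336/165 - √827/552 ≈ -8.1491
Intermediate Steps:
X(L) = 2*L²
m = 3*√827 (m = √(2*51² + 2241) = √(2*2601 + 2241) = √(5202 + 2241) = √7443 = 3*√827 ≈ 86.273)
m/(-1656) + 4008/(-495) = (3*√827)/(-1656) + 4008/(-495) = (3*√827)*(-1/1656) + 4008*(-1/495) = -√827/552 - 1336/165 = -1336/165 - √827/552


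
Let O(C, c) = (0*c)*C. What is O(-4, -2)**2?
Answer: 0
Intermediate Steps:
O(C, c) = 0 (O(C, c) = 0*C = 0)
O(-4, -2)**2 = 0**2 = 0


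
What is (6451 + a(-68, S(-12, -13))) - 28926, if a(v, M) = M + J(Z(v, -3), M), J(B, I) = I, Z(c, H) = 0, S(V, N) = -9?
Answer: -22493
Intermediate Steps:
a(v, M) = 2*M (a(v, M) = M + M = 2*M)
(6451 + a(-68, S(-12, -13))) - 28926 = (6451 + 2*(-9)) - 28926 = (6451 - 18) - 28926 = 6433 - 28926 = -22493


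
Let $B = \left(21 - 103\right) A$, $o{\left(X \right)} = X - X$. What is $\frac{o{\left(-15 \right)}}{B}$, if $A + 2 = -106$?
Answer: $0$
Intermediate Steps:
$A = -108$ ($A = -2 - 106 = -108$)
$o{\left(X \right)} = 0$
$B = 8856$ ($B = \left(21 - 103\right) \left(-108\right) = \left(-82\right) \left(-108\right) = 8856$)
$\frac{o{\left(-15 \right)}}{B} = \frac{0}{8856} = 0 \cdot \frac{1}{8856} = 0$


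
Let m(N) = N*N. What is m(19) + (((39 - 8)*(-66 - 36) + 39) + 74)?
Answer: -2688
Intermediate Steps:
m(N) = N²
m(19) + (((39 - 8)*(-66 - 36) + 39) + 74) = 19² + (((39 - 8)*(-66 - 36) + 39) + 74) = 361 + ((31*(-102) + 39) + 74) = 361 + ((-3162 + 39) + 74) = 361 + (-3123 + 74) = 361 - 3049 = -2688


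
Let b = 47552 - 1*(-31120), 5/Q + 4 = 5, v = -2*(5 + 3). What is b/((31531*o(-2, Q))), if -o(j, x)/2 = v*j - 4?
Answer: -9834/220717 ≈ -0.044555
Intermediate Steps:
v = -16 (v = -2*8 = -16)
Q = 5 (Q = 5/(-4 + 5) = 5/1 = 5*1 = 5)
o(j, x) = 8 + 32*j (o(j, x) = -2*(-16*j - 4) = -2*(-4 - 16*j) = 8 + 32*j)
b = 78672 (b = 47552 + 31120 = 78672)
b/((31531*o(-2, Q))) = 78672/((31531*(8 + 32*(-2)))) = 78672/((31531*(8 - 64))) = 78672/((31531*(-56))) = 78672/(-1765736) = 78672*(-1/1765736) = -9834/220717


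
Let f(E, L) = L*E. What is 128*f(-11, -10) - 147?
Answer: 13933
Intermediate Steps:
f(E, L) = E*L
128*f(-11, -10) - 147 = 128*(-11*(-10)) - 147 = 128*110 - 147 = 14080 - 147 = 13933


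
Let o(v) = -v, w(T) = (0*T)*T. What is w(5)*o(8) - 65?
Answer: -65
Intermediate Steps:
w(T) = 0 (w(T) = 0*T = 0)
w(5)*o(8) - 65 = 0*(-1*8) - 65 = 0*(-8) - 65 = 0 - 65 = -65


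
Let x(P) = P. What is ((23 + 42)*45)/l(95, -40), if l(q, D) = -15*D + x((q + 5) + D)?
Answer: 195/44 ≈ 4.4318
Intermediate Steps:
l(q, D) = 5 + q - 14*D (l(q, D) = -15*D + ((q + 5) + D) = -15*D + ((5 + q) + D) = -15*D + (5 + D + q) = 5 + q - 14*D)
((23 + 42)*45)/l(95, -40) = ((23 + 42)*45)/(5 + 95 - 14*(-40)) = (65*45)/(5 + 95 + 560) = 2925/660 = 2925*(1/660) = 195/44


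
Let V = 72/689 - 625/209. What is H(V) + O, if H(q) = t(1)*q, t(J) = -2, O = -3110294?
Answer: -447884615140/144001 ≈ -3.1103e+6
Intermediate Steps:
V = -415577/144001 (V = 72*(1/689) - 625*1/209 = 72/689 - 625/209 = -415577/144001 ≈ -2.8859)
H(q) = -2*q
H(V) + O = -2*(-415577/144001) - 3110294 = 831154/144001 - 3110294 = -447884615140/144001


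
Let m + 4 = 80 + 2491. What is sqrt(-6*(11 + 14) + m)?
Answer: sqrt(2417) ≈ 49.163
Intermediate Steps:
m = 2567 (m = -4 + (80 + 2491) = -4 + 2571 = 2567)
sqrt(-6*(11 + 14) + m) = sqrt(-6*(11 + 14) + 2567) = sqrt(-6*25 + 2567) = sqrt(-150 + 2567) = sqrt(2417)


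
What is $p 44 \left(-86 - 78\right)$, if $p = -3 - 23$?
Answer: $187616$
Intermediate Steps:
$p = -26$ ($p = -3 - 23 = -26$)
$p 44 \left(-86 - 78\right) = - 26 \cdot 44 \left(-86 - 78\right) = - 26 \cdot 44 \left(-164\right) = \left(-26\right) \left(-7216\right) = 187616$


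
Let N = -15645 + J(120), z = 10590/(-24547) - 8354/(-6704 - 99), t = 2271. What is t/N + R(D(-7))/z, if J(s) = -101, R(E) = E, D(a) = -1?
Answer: -1465784117507/1047281166764 ≈ -1.3996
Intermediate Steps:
z = 133021868/166993241 (z = 10590*(-1/24547) - 8354/(-6803) = -10590/24547 - 8354*(-1/6803) = -10590/24547 + 8354/6803 = 133021868/166993241 ≈ 0.79657)
N = -15746 (N = -15645 - 101 = -15746)
t/N + R(D(-7))/z = 2271/(-15746) - 1/133021868/166993241 = 2271*(-1/15746) - 1*166993241/133021868 = -2271/15746 - 166993241/133021868 = -1465784117507/1047281166764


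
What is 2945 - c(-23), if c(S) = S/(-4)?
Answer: 11757/4 ≈ 2939.3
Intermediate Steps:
c(S) = -S/4 (c(S) = S*(-¼) = -S/4)
2945 - c(-23) = 2945 - (-1)*(-23)/4 = 2945 - 1*23/4 = 2945 - 23/4 = 11757/4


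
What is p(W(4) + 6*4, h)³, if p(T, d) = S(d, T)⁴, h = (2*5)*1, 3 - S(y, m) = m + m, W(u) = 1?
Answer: 116191483108948578241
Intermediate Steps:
S(y, m) = 3 - 2*m (S(y, m) = 3 - (m + m) = 3 - 2*m)
h = 10 (h = 10*1 = 10)
p(T, d) = (3 - 2*T)⁴
p(W(4) + 6*4, h)³ = ((-3 + 2*(1 + 6*4))⁴)³ = ((-3 + 2*(1 + 24))⁴)³ = ((-3 + 2*25)⁴)³ = ((-3 + 50)⁴)³ = (47⁴)³ = 4879681³ = 116191483108948578241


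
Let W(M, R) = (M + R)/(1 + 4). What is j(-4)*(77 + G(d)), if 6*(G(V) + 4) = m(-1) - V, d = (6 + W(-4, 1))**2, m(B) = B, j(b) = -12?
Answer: -20392/25 ≈ -815.68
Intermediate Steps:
W(M, R) = M/5 + R/5 (W(M, R) = (M + R)/5 = (M + R)*(1/5) = M/5 + R/5)
d = 729/25 (d = (6 + ((1/5)*(-4) + (1/5)*1))**2 = (6 + (-4/5 + 1/5))**2 = (6 - 3/5)**2 = (27/5)**2 = 729/25 ≈ 29.160)
G(V) = -25/6 - V/6 (G(V) = -4 + (-1 - V)/6 = -4 + (-1/6 - V/6) = -25/6 - V/6)
j(-4)*(77 + G(d)) = -12*(77 + (-25/6 - 1/6*729/25)) = -12*(77 + (-25/6 - 243/50)) = -12*(77 - 677/75) = -12*5098/75 = -20392/25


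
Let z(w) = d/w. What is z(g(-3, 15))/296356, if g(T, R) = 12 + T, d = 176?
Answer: 44/666801 ≈ 6.5987e-5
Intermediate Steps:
z(w) = 176/w
z(g(-3, 15))/296356 = (176/(12 - 3))/296356 = (176/9)*(1/296356) = 44/666801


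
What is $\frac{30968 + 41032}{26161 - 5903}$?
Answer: $\frac{36000}{10129} \approx 3.5541$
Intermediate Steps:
$\frac{30968 + 41032}{26161 - 5903} = \frac{72000}{20258} = 72000 \cdot \frac{1}{20258} = \frac{36000}{10129}$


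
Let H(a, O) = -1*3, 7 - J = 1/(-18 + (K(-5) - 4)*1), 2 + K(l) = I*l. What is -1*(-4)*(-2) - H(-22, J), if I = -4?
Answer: -5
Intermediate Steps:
K(l) = -2 - 4*l
J = 29/4 (J = 7 - 1/(-18 + ((-2 - 4*(-5)) - 4)*1) = 7 - 1/(-18 + ((-2 + 20) - 4)*1) = 7 - 1/(-18 + (18 - 4)*1) = 7 - 1/(-18 + 14*1) = 7 - 1/(-18 + 14) = 7 - 1/(-4) = 7 - 1*(-¼) = 7 + ¼ = 29/4 ≈ 7.2500)
H(a, O) = -3
-1*(-4)*(-2) - H(-22, J) = -1*(-4)*(-2) - 1*(-3) = 4*(-2) + 3 = -8 + 3 = -5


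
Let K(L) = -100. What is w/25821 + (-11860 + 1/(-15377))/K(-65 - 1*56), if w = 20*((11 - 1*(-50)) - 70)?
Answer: 523192279049/4411661300 ≈ 118.59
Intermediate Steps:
w = -180 (w = 20*((11 + 50) - 70) = 20*(61 - 70) = 20*(-9) = -180)
w/25821 + (-11860 + 1/(-15377))/K(-65 - 1*56) = -180/25821 + (-11860 + 1/(-15377))/(-100) = -180*1/25821 + (-11860 - 1/15377)*(-1/100) = -20/2869 - 182371221/15377*(-1/100) = -20/2869 + 182371221/1537700 = 523192279049/4411661300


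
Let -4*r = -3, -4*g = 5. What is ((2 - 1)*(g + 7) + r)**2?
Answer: 169/4 ≈ 42.250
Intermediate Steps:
g = -5/4 (g = -1/4*5 = -5/4 ≈ -1.2500)
r = 3/4 (r = -1/4*(-3) = 3/4 ≈ 0.75000)
((2 - 1)*(g + 7) + r)**2 = ((2 - 1)*(-5/4 + 7) + 3/4)**2 = (1*(23/4) + 3/4)**2 = (23/4 + 3/4)**2 = (13/2)**2 = 169/4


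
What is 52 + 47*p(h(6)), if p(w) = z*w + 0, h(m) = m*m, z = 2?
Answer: 3436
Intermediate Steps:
h(m) = m**2
p(w) = 2*w (p(w) = 2*w + 0 = 2*w)
52 + 47*p(h(6)) = 52 + 47*(2*6**2) = 52 + 47*(2*36) = 52 + 47*72 = 52 + 3384 = 3436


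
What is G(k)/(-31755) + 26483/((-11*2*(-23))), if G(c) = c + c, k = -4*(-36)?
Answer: 280273979/5356010 ≈ 52.329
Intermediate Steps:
k = 144
G(c) = 2*c
G(k)/(-31755) + 26483/((-11*2*(-23))) = (2*144)/(-31755) + 26483/((-11*2*(-23))) = 288*(-1/31755) + 26483/((-22*(-23))) = -96/10585 + 26483/506 = 280273979/5356010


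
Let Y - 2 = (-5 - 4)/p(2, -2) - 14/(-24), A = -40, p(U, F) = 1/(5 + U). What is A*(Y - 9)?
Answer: 8330/3 ≈ 2776.7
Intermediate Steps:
Y = -725/12 (Y = 2 + ((-5 - 4)/(1/(5 + 2)) - 14/(-24)) = 2 + (-9/(1/7) - 14*(-1/24)) = 2 + (-9/⅐ + 7/12) = 2 + (-9*7 + 7/12) = 2 + (-63 + 7/12) = 2 - 749/12 = -725/12 ≈ -60.417)
A*(Y - 9) = -40*(-725/12 - 9) = -40*(-833/12) = 8330/3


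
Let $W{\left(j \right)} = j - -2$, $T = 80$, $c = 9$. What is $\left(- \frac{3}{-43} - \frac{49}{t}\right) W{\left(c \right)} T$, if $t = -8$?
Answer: $\frac{234410}{43} \approx 5451.4$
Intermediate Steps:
$W{\left(j \right)} = 2 + j$ ($W{\left(j \right)} = j + 2 = 2 + j$)
$\left(- \frac{3}{-43} - \frac{49}{t}\right) W{\left(c \right)} T = \left(- \frac{3}{-43} - \frac{49}{-8}\right) \left(2 + 9\right) 80 = \left(\left(-3\right) \left(- \frac{1}{43}\right) - - \frac{49}{8}\right) 11 \cdot 80 = \left(\frac{3}{43} + \frac{49}{8}\right) 11 \cdot 80 = \frac{2131}{344} \cdot 11 \cdot 80 = \frac{23441}{344} \cdot 80 = \frac{234410}{43}$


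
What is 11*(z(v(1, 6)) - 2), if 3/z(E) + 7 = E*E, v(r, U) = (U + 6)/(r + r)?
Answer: -605/29 ≈ -20.862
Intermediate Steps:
v(r, U) = (6 + U)/(2*r) (v(r, U) = (6 + U)/((2*r)) = (6 + U)*(1/(2*r)) = (6 + U)/(2*r))
z(E) = 3/(-7 + E**2) (z(E) = 3/(-7 + E*E) = 3/(-7 + E**2))
11*(z(v(1, 6)) - 2) = 11*(3/(-7 + ((1/2)*(6 + 6)/1)**2) - 2) = 11*(3/(-7 + ((1/2)*1*12)**2) - 2) = 11*(3/(-7 + 6**2) - 2) = 11*(3/(-7 + 36) - 2) = 11*(3/29 - 2) = 11*(-55/29) = -605/29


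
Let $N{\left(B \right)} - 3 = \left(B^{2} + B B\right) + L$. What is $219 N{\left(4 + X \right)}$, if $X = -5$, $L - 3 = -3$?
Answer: $1095$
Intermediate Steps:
$L = 0$ ($L = 3 - 3 = 0$)
$N{\left(B \right)} = 3 + 2 B^{2}$ ($N{\left(B \right)} = 3 + \left(\left(B^{2} + B B\right) + 0\right) = 3 + \left(\left(B^{2} + B^{2}\right) + 0\right) = 3 + \left(2 B^{2} + 0\right) = 3 + 2 B^{2}$)
$219 N{\left(4 + X \right)} = 219 \left(3 + 2 \left(4 - 5\right)^{2}\right) = 219 \left(3 + 2 \left(-1\right)^{2}\right) = 219 \left(3 + 2 \cdot 1\right) = 219 \left(3 + 2\right) = 219 \cdot 5 = 1095$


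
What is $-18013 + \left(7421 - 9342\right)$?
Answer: $-19934$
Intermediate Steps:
$-18013 + \left(7421 - 9342\right) = -18013 - 1921 = -19934$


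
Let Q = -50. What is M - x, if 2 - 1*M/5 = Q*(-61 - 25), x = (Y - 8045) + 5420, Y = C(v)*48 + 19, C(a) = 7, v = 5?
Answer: -19220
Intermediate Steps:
Y = 355 (Y = 7*48 + 19 = 336 + 19 = 355)
x = -2270 (x = (355 - 8045) + 5420 = -7690 + 5420 = -2270)
M = -21490 (M = 10 - (-250)*(-61 - 25) = 10 - (-250)*(-86) = 10 - 5*4300 = 10 - 21500 = -21490)
M - x = -21490 - 1*(-2270) = -21490 + 2270 = -19220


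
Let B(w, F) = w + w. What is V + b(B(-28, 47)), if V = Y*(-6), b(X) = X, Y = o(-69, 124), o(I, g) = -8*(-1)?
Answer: -104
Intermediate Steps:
B(w, F) = 2*w
o(I, g) = 8
Y = 8
V = -48 (V = 8*(-6) = -48)
V + b(B(-28, 47)) = -48 + 2*(-28) = -48 - 56 = -104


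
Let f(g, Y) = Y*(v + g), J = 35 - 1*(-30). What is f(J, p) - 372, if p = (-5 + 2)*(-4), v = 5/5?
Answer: 420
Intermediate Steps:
J = 65 (J = 35 + 30 = 65)
v = 1 (v = 5*(⅕) = 1)
p = 12 (p = -3*(-4) = 12)
f(g, Y) = Y*(1 + g)
f(J, p) - 372 = 12*(1 + 65) - 372 = 12*66 - 372 = 792 - 372 = 420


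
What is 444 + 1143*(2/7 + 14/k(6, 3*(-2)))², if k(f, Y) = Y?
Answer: 256579/49 ≈ 5236.3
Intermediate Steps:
444 + 1143*(2/7 + 14/k(6, 3*(-2)))² = 444 + 1143*(2/7 + 14/((3*(-2))))² = 444 + 1143*(2*(⅐) + 14/(-6))² = 444 + 1143*(2/7 + 14*(-⅙))² = 444 + 1143*(2/7 - 7/3)² = 444 + 1143*(-43/21)² = 444 + 1143*(1849/441) = 444 + 234823/49 = 256579/49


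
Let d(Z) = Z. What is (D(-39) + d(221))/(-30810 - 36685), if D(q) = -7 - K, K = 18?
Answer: -196/67495 ≈ -0.0029039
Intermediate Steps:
D(q) = -25 (D(q) = -7 - 1*18 = -7 - 18 = -25)
(D(-39) + d(221))/(-30810 - 36685) = (-25 + 221)/(-30810 - 36685) = 196/(-67495) = 196*(-1/67495) = -196/67495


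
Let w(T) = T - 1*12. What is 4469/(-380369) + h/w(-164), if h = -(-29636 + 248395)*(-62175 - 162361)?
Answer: -212311908236825/760738 ≈ -2.7909e+8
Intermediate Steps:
h = 49119270824 (h = -218759*(-224536) = -1*(-49119270824) = 49119270824)
w(T) = -12 + T (w(T) = T - 12 = -12 + T)
4469/(-380369) + h/w(-164) = 4469/(-380369) + 49119270824/(-12 - 164) = 4469*(-1/380369) + 49119270824/(-176) = -4469/380369 + 49119270824*(-1/176) = -4469/380369 - 6139908853/22 = -212311908236825/760738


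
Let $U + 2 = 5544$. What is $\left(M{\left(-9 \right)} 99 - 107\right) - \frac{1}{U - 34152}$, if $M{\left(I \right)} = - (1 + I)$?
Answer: $\frac{19597851}{28610} \approx 685.0$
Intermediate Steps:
$M{\left(I \right)} = -1 - I$
$U = 5542$ ($U = -2 + 5544 = 5542$)
$\left(M{\left(-9 \right)} 99 - 107\right) - \frac{1}{U - 34152} = \left(\left(-1 - -9\right) 99 - 107\right) - \frac{1}{5542 - 34152} = \left(\left(-1 + 9\right) 99 - 107\right) - \frac{1}{-28610} = \left(8 \cdot 99 - 107\right) - - \frac{1}{28610} = \left(792 - 107\right) + \frac{1}{28610} = 685 + \frac{1}{28610} = \frac{19597851}{28610}$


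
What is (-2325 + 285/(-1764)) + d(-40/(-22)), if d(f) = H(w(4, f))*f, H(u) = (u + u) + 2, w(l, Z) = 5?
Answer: -14898025/6468 ≈ -2303.3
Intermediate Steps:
H(u) = 2 + 2*u (H(u) = 2*u + 2 = 2 + 2*u)
d(f) = 12*f (d(f) = (2 + 2*5)*f = (2 + 10)*f = 12*f)
(-2325 + 285/(-1764)) + d(-40/(-22)) = (-2325 + 285/(-1764)) + 12*(-40/(-22)) = (-2325 + 285*(-1/1764)) + 12*(-40*(-1/22)) = (-2325 - 95/588) + 12*(20/11) = -1367195/588 + 240/11 = -14898025/6468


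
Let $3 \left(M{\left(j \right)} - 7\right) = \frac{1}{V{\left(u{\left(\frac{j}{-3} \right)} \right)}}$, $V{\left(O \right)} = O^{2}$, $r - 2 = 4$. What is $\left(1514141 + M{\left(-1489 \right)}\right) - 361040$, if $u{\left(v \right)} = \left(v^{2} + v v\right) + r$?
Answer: $\frac{22673540712954934555}{19662981015616} \approx 1.1531 \cdot 10^{6}$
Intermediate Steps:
$r = 6$ ($r = 2 + 4 = 6$)
$u{\left(v \right)} = 6 + 2 v^{2}$ ($u{\left(v \right)} = \left(v^{2} + v v\right) + 6 = \left(v^{2} + v^{2}\right) + 6 = 2 v^{2} + 6 = 6 + 2 v^{2}$)
$M{\left(j \right)} = 7 + \frac{1}{3 \left(6 + \frac{2 j^{2}}{9}\right)^{2}}$ ($M{\left(j \right)} = 7 + \frac{1}{3 \left(6 + 2 \left(\frac{j}{-3}\right)^{2}\right)^{2}} = 7 + \frac{1}{3 \left(6 + 2 \left(j \left(- \frac{1}{3}\right)\right)^{2}\right)^{2}} = 7 + \frac{1}{3 \left(6 + 2 \left(- \frac{j}{3}\right)^{2}\right)^{2}} = 7 + \frac{1}{3 \left(6 + 2 \frac{j^{2}}{9}\right)^{2}} = 7 + \frac{1}{3 \left(6 + \frac{2 j^{2}}{9}\right)^{2}}$)
$\left(1514141 + M{\left(-1489 \right)}\right) - 361040 = \left(1514141 + \left(7 + \frac{27}{4 \left(27 + \left(-1489\right)^{2}\right)^{2}}\right)\right) - 361040 = \left(1514141 + \left(7 + \frac{27}{4 \left(27 + 2217121\right)^{2}}\right)\right) - 361040 = \left(1514141 + \left(7 + \frac{27}{4 \cdot 4915745253904}\right)\right) - 361040 = \left(1514141 + \left(7 + \frac{27}{4} \cdot \frac{1}{4915745253904}\right)\right) - 361040 = \left(1514141 + \left(7 + \frac{27}{19662981015616}\right)\right) - 361040 = \left(1514141 + \frac{137640867109339}{19662981015616}\right) - 361040 = \frac{29772663378832935195}{19662981015616} - 361040 = \frac{22673540712954934555}{19662981015616}$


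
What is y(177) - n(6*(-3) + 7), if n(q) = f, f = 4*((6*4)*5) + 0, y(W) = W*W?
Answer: 30849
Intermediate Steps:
y(W) = W²
f = 480 (f = 4*(24*5) + 0 = 4*120 + 0 = 480 + 0 = 480)
n(q) = 480
y(177) - n(6*(-3) + 7) = 177² - 1*480 = 31329 - 480 = 30849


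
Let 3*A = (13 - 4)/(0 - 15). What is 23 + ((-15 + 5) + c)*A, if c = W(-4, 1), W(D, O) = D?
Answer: 129/5 ≈ 25.800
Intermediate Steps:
c = -4
A = -⅕ (A = ((13 - 4)/(0 - 15))/3 = (9/(-15))/3 = (9*(-1/15))/3 = (⅓)*(-⅗) = -⅕ ≈ -0.20000)
23 + ((-15 + 5) + c)*A = 23 + ((-15 + 5) - 4)*(-⅕) = 23 + (-10 - 4)*(-⅕) = 23 - 14*(-⅕) = 23 + 14/5 = 129/5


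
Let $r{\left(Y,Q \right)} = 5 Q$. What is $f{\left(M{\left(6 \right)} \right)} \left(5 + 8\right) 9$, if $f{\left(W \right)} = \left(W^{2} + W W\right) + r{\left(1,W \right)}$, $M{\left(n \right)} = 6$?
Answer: $11934$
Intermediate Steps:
$f{\left(W \right)} = 2 W^{2} + 5 W$ ($f{\left(W \right)} = \left(W^{2} + W W\right) + 5 W = \left(W^{2} + W^{2}\right) + 5 W = 2 W^{2} + 5 W$)
$f{\left(M{\left(6 \right)} \right)} \left(5 + 8\right) 9 = 6 \left(5 + 2 \cdot 6\right) \left(5 + 8\right) 9 = 6 \left(5 + 12\right) 13 \cdot 9 = 6 \cdot 17 \cdot 117 = 102 \cdot 117 = 11934$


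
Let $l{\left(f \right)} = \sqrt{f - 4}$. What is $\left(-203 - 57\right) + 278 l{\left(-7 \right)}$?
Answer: $-260 + 278 i \sqrt{11} \approx -260.0 + 922.02 i$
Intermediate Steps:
$l{\left(f \right)} = \sqrt{-4 + f}$
$\left(-203 - 57\right) + 278 l{\left(-7 \right)} = \left(-203 - 57\right) + 278 \sqrt{-4 - 7} = -260 + 278 \sqrt{-11} = -260 + 278 i \sqrt{11}$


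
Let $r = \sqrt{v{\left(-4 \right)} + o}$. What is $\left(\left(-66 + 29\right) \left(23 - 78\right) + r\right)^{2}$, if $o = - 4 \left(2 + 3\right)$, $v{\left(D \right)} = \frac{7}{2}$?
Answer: $\frac{\left(4070 + i \sqrt{66}\right)^{2}}{4} \approx 4.1412 \cdot 10^{6} + 16532.0 i$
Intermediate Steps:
$v{\left(D \right)} = \frac{7}{2}$ ($v{\left(D \right)} = 7 \cdot \frac{1}{2} = \frac{7}{2}$)
$o = -20$ ($o = \left(-4\right) 5 = -20$)
$r = \frac{i \sqrt{66}}{2}$ ($r = \sqrt{\frac{7}{2} - 20} = \sqrt{- \frac{33}{2}} = \frac{i \sqrt{66}}{2} \approx 4.062 i$)
$\left(\left(-66 + 29\right) \left(23 - 78\right) + r\right)^{2} = \left(\left(-66 + 29\right) \left(23 - 78\right) + \frac{i \sqrt{66}}{2}\right)^{2} = \left(\left(-37\right) \left(-55\right) + \frac{i \sqrt{66}}{2}\right)^{2} = \left(2035 + \frac{i \sqrt{66}}{2}\right)^{2}$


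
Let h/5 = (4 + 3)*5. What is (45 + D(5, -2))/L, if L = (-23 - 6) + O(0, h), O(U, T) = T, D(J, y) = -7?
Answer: 19/73 ≈ 0.26027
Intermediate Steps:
h = 175 (h = 5*((4 + 3)*5) = 5*(7*5) = 5*35 = 175)
L = 146 (L = (-23 - 6) + 175 = -29 + 175 = 146)
(45 + D(5, -2))/L = (45 - 7)/146 = (1/146)*38 = 19/73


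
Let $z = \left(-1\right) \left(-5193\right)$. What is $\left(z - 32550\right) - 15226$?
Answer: $-42583$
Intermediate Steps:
$z = 5193$
$\left(z - 32550\right) - 15226 = \left(5193 - 32550\right) - 15226 = -27357 - 15226 = -42583$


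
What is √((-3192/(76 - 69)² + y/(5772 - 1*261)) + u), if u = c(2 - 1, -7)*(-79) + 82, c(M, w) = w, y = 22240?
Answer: √854058479043/38577 ≈ 23.956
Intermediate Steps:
u = 635 (u = -7*(-79) + 82 = 553 + 82 = 635)
√((-3192/(76 - 69)² + y/(5772 - 1*261)) + u) = √((-3192/(76 - 69)² + 22240/(5772 - 1*261)) + 635) = √((-3192/(7²) + 22240/(5772 - 261)) + 635) = √((-3192/49 + 22240/5511) + 635) = √((-3192*1/49 + 22240*(1/5511)) + 635) = √((-456/7 + 22240/5511) + 635) = √(-2357336/38577 + 635) = √(22139059/38577) = √854058479043/38577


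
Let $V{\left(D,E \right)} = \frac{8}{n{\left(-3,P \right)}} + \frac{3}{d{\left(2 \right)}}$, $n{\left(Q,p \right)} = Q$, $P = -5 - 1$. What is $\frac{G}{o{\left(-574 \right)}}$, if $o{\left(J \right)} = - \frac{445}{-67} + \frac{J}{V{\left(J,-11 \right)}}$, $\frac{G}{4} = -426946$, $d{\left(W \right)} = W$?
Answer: $- \frac{114421528}{33409} \approx -3424.9$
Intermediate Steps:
$P = -6$ ($P = -5 - 1 = -6$)
$G = -1707784$ ($G = 4 \left(-426946\right) = -1707784$)
$V{\left(D,E \right)} = - \frac{7}{6}$ ($V{\left(D,E \right)} = \frac{8}{-3} + \frac{3}{2} = 8 \left(- \frac{1}{3}\right) + 3 \cdot \frac{1}{2} = - \frac{8}{3} + \frac{3}{2} = - \frac{7}{6}$)
$o{\left(J \right)} = \frac{445}{67} - \frac{6 J}{7}$ ($o{\left(J \right)} = - \frac{445}{-67} + \frac{J}{- \frac{7}{6}} = \left(-445\right) \left(- \frac{1}{67}\right) + J \left(- \frac{6}{7}\right) = \frac{445}{67} - \frac{6 J}{7}$)
$\frac{G}{o{\left(-574 \right)}} = - \frac{1707784}{\frac{445}{67} - -492} = - \frac{1707784}{\frac{445}{67} + 492} = - \frac{1707784}{\frac{33409}{67}} = \left(-1707784\right) \frac{67}{33409} = - \frac{114421528}{33409}$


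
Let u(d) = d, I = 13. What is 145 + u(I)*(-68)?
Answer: -739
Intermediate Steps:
145 + u(I)*(-68) = 145 + 13*(-68) = 145 - 884 = -739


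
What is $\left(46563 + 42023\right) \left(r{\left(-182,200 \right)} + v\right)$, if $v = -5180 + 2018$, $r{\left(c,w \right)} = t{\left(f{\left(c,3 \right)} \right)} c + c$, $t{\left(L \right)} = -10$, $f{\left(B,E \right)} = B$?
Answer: $-135005064$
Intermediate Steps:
$r{\left(c,w \right)} = - 9 c$ ($r{\left(c,w \right)} = - 10 c + c = - 9 c$)
$v = -3162$
$\left(46563 + 42023\right) \left(r{\left(-182,200 \right)} + v\right) = \left(46563 + 42023\right) \left(\left(-9\right) \left(-182\right) - 3162\right) = 88586 \left(1638 - 3162\right) = 88586 \left(-1524\right) = -135005064$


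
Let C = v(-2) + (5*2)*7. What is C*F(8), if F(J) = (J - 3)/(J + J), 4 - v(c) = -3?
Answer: 385/16 ≈ 24.063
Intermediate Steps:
v(c) = 7 (v(c) = 4 - 1*(-3) = 4 + 3 = 7)
F(J) = (-3 + J)/(2*J) (F(J) = (-3 + J)/((2*J)) = (-3 + J)*(1/(2*J)) = (-3 + J)/(2*J))
C = 77 (C = 7 + (5*2)*7 = 7 + 10*7 = 7 + 70 = 77)
C*F(8) = 77*((1/2)*(-3 + 8)/8) = 77*((1/2)*(1/8)*5) = 77*(5/16) = 385/16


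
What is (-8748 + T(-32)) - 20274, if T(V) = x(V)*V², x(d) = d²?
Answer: 1019554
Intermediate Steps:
T(V) = V⁴ (T(V) = V²*V² = V⁴)
(-8748 + T(-32)) - 20274 = (-8748 + (-32)⁴) - 20274 = (-8748 + 1048576) - 20274 = 1039828 - 20274 = 1019554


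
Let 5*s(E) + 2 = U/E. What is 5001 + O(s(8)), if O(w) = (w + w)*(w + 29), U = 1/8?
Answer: 254888769/51200 ≈ 4978.3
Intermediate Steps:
U = 1/8 ≈ 0.12500
s(E) = -2/5 + 1/(40*E) (s(E) = -2/5 + (1/(8*E))/5 = -2/5 + 1/(40*E))
O(w) = 2*w*(29 + w) (O(w) = (2*w)*(29 + w) = 2*w*(29 + w))
5001 + O(s(8)) = 5001 + 2*((1/40)*(1 - 16*8)/8)*(29 + (1/40)*(1 - 16*8)/8) = 5001 + 2*((1/40)*(1/8)*(1 - 128))*(29 + (1/40)*(1/8)*(1 - 128)) = 5001 + 2*((1/40)*(1/8)*(-127))*(29 + (1/40)*(1/8)*(-127)) = 5001 + 2*(-127/320)*(29 - 127/320) = 5001 + 2*(-127/320)*(9153/320) = 5001 - 1162431/51200 = 254888769/51200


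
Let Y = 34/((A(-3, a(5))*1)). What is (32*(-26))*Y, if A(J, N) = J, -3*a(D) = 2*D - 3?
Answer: 28288/3 ≈ 9429.3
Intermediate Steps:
a(D) = 1 - 2*D/3 (a(D) = -(2*D - 3)/3 = -(-3 + 2*D)/3 = 1 - 2*D/3)
Y = -34/3 (Y = 34/((-3*1)) = 34/(-3) = 34*(-⅓) = -34/3 ≈ -11.333)
(32*(-26))*Y = (32*(-26))*(-34/3) = -832*(-34/3) = 28288/3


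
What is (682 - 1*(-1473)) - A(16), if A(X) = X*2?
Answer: 2123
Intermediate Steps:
A(X) = 2*X
(682 - 1*(-1473)) - A(16) = (682 - 1*(-1473)) - 2*16 = (682 + 1473) - 1*32 = 2155 - 32 = 2123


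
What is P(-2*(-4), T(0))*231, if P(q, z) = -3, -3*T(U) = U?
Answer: -693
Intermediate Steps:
T(U) = -U/3
P(-2*(-4), T(0))*231 = -3*231 = -693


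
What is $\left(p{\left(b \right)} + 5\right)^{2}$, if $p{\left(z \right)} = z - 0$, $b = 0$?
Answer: $25$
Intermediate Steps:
$p{\left(z \right)} = z$ ($p{\left(z \right)} = z + 0 = z$)
$\left(p{\left(b \right)} + 5\right)^{2} = \left(0 + 5\right)^{2} = 5^{2} = 25$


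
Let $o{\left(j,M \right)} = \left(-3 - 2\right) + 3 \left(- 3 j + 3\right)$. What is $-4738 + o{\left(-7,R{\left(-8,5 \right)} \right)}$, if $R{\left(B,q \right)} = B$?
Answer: $-4671$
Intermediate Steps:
$o{\left(j,M \right)} = 4 - 9 j$ ($o{\left(j,M \right)} = \left(-3 - 2\right) + 3 \left(3 - 3 j\right) = -5 - \left(-9 + 9 j\right) = 4 - 9 j$)
$-4738 + o{\left(-7,R{\left(-8,5 \right)} \right)} = -4738 + \left(4 - -63\right) = -4738 + \left(4 + 63\right) = -4738 + 67 = -4671$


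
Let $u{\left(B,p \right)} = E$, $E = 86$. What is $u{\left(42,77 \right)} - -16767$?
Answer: $16853$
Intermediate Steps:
$u{\left(B,p \right)} = 86$
$u{\left(42,77 \right)} - -16767 = 86 - -16767 = 86 + 16767 = 16853$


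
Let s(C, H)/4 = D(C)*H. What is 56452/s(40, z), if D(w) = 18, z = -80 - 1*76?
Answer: -14113/2808 ≈ -5.0260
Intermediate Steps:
z = -156 (z = -80 - 76 = -156)
s(C, H) = 72*H (s(C, H) = 4*(18*H) = 72*H)
56452/s(40, z) = 56452/((72*(-156))) = 56452/(-11232) = 56452*(-1/11232) = -14113/2808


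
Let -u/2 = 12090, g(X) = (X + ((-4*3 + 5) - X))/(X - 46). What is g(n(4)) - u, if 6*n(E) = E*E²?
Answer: 2563101/106 ≈ 24180.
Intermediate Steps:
n(E) = E³/6 (n(E) = (E*E²)/6 = E³/6)
g(X) = -7/(-46 + X) (g(X) = (X + ((-12 + 5) - X))/(-46 + X) = (X + (-7 - X))/(-46 + X) = -7/(-46 + X))
u = -24180 (u = -2*12090 = -24180)
g(n(4)) - u = -7/(-46 + (⅙)*4³) - 1*(-24180) = -7/(-46 + (⅙)*64) + 24180 = -7/(-46 + 32/3) + 24180 = -7/(-106/3) + 24180 = -7*(-3/106) + 24180 = 21/106 + 24180 = 2563101/106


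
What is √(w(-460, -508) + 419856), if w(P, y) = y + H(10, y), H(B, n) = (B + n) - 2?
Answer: 4*√26178 ≈ 647.18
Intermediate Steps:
H(B, n) = -2 + B + n
w(P, y) = 8 + 2*y (w(P, y) = y + (-2 + 10 + y) = y + (8 + y) = 8 + 2*y)
√(w(-460, -508) + 419856) = √((8 + 2*(-508)) + 419856) = √((8 - 1016) + 419856) = √(-1008 + 419856) = √418848 = 4*√26178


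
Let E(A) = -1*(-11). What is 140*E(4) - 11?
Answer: 1529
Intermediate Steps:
E(A) = 11
140*E(4) - 11 = 140*11 - 11 = 1540 - 11 = 1529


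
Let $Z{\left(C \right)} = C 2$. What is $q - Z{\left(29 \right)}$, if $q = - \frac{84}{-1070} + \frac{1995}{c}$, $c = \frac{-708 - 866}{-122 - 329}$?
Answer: $\frac{432588463}{842090} \approx 513.71$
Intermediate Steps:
$c = \frac{1574}{451}$ ($c = - \frac{1574}{-451} = \left(-1574\right) \left(- \frac{1}{451}\right) = \frac{1574}{451} \approx 3.49$)
$q = \frac{481429683}{842090}$ ($q = - \frac{84}{-1070} + \frac{1995}{\frac{1574}{451}} = \left(-84\right) \left(- \frac{1}{1070}\right) + 1995 \cdot \frac{451}{1574} = \frac{42}{535} + \frac{899745}{1574} = \frac{481429683}{842090} \approx 571.71$)
$Z{\left(C \right)} = 2 C$
$q - Z{\left(29 \right)} = \frac{481429683}{842090} - 2 \cdot 29 = \frac{481429683}{842090} - 58 = \frac{432588463}{842090}$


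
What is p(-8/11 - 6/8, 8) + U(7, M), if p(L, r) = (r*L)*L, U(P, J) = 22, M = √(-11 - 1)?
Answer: 9549/242 ≈ 39.459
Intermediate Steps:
M = 2*I*√3 (M = √(-12) = 2*I*√3 ≈ 3.4641*I)
p(L, r) = r*L² (p(L, r) = (L*r)*L = r*L²)
p(-8/11 - 6/8, 8) + U(7, M) = 8*(-8/11 - 6/8)² + 22 = 8*(-8*1/11 - 6*⅛)² + 22 = 8*(-8/11 - ¾)² + 22 = 8*(-65/44)² + 22 = 8*(4225/1936) + 22 = 4225/242 + 22 = 9549/242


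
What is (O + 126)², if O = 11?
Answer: 18769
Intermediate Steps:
(O + 126)² = (11 + 126)² = 137² = 18769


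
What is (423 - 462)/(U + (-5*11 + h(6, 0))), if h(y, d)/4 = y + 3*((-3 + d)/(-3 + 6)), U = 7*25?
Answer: -13/44 ≈ -0.29545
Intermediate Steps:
U = 175
h(y, d) = -12 + 4*d + 4*y (h(y, d) = 4*(y + 3*((-3 + d)/(-3 + 6))) = 4*(y + 3*((-3 + d)/3)) = 4*(y + 3*((-3 + d)*(⅓))) = 4*(y + 3*(-1 + d/3)) = 4*(y + (-3 + d)) = 4*(-3 + d + y) = -12 + 4*d + 4*y)
(423 - 462)/(U + (-5*11 + h(6, 0))) = (423 - 462)/(175 + (-5*11 + (-12 + 4*0 + 4*6))) = -39/(175 + (-55 + (-12 + 0 + 24))) = -39/(175 + (-55 + 12)) = -39/(175 - 43) = -39/132 = -39*1/132 = -13/44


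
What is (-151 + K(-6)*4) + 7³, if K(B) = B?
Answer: 168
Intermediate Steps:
(-151 + K(-6)*4) + 7³ = (-151 - 6*4) + 7³ = (-151 - 24) + 343 = -175 + 343 = 168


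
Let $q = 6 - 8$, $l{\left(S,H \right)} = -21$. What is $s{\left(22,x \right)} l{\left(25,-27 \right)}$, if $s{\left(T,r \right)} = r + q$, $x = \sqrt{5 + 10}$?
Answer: $42 - 21 \sqrt{15} \approx -39.333$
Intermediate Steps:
$q = -2$ ($q = 6 - 8 = -2$)
$x = \sqrt{15} \approx 3.873$
$s{\left(T,r \right)} = -2 + r$ ($s{\left(T,r \right)} = r - 2 = -2 + r$)
$s{\left(22,x \right)} l{\left(25,-27 \right)} = \left(-2 + \sqrt{15}\right) \left(-21\right) = 42 - 21 \sqrt{15}$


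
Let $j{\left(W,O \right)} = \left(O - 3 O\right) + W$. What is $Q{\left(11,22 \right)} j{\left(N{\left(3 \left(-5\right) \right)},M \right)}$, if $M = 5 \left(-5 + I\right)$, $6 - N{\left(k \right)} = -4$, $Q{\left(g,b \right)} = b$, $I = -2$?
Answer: $1760$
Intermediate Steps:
$N{\left(k \right)} = 10$ ($N{\left(k \right)} = 6 - -4 = 6 + 4 = 10$)
$M = -35$ ($M = 5 \left(-5 - 2\right) = 5 \left(-7\right) = -35$)
$j{\left(W,O \right)} = W - 2 O$ ($j{\left(W,O \right)} = - 2 O + W = W - 2 O$)
$Q{\left(11,22 \right)} j{\left(N{\left(3 \left(-5\right) \right)},M \right)} = 22 \left(10 - -70\right) = 22 \left(10 + 70\right) = 22 \cdot 80 = 1760$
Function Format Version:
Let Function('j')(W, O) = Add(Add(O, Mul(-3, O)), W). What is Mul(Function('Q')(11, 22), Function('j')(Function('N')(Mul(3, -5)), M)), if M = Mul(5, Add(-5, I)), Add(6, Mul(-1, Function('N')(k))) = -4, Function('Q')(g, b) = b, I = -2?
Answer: 1760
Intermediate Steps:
Function('N')(k) = 10 (Function('N')(k) = Add(6, Mul(-1, -4)) = Add(6, 4) = 10)
M = -35 (M = Mul(5, Add(-5, -2)) = Mul(5, -7) = -35)
Function('j')(W, O) = Add(W, Mul(-2, O)) (Function('j')(W, O) = Add(Mul(-2, O), W) = Add(W, Mul(-2, O)))
Mul(Function('Q')(11, 22), Function('j')(Function('N')(Mul(3, -5)), M)) = Mul(22, Add(10, Mul(-2, -35))) = Mul(22, Add(10, 70)) = Mul(22, 80) = 1760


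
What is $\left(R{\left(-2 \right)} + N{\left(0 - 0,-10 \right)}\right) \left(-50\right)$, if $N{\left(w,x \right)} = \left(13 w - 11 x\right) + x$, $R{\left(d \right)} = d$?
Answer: $-4900$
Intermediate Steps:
$N{\left(w,x \right)} = - 10 x + 13 w$ ($N{\left(w,x \right)} = \left(- 11 x + 13 w\right) + x = - 10 x + 13 w$)
$\left(R{\left(-2 \right)} + N{\left(0 - 0,-10 \right)}\right) \left(-50\right) = \left(-2 + \left(\left(-10\right) \left(-10\right) + 13 \left(0 - 0\right)\right)\right) \left(-50\right) = \left(-2 + \left(100 + 13 \left(0 + 0\right)\right)\right) \left(-50\right) = \left(-2 + \left(100 + 13 \cdot 0\right)\right) \left(-50\right) = \left(-2 + \left(100 + 0\right)\right) \left(-50\right) = \left(-2 + 100\right) \left(-50\right) = 98 \left(-50\right) = -4900$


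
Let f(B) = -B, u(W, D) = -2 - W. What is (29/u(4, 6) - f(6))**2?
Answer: 49/36 ≈ 1.3611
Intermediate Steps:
(29/u(4, 6) - f(6))**2 = (29/(-2 - 1*4) - (-1)*6)**2 = (29/(-2 - 4) - 1*(-6))**2 = (29/(-6) + 6)**2 = (29*(-1/6) + 6)**2 = (-29/6 + 6)**2 = (7/6)**2 = 49/36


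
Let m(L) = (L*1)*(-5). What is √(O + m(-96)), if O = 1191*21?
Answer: √25491 ≈ 159.66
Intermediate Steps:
m(L) = -5*L (m(L) = L*(-5) = -5*L)
O = 25011
√(O + m(-96)) = √(25011 - 5*(-96)) = √(25011 + 480) = √25491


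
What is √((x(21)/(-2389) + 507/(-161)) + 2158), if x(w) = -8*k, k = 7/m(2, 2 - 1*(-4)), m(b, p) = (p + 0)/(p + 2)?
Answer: √2869129110882867/1153887 ≈ 46.421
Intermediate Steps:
m(b, p) = p/(2 + p)
k = 28/3 (k = 7/(((2 - 1*(-4))/(2 + (2 - 1*(-4))))) = 7/(((2 + 4)/(2 + (2 + 4)))) = 7/((6/(2 + 6))) = 7/((6/8)) = 7/((6*(⅛))) = 7/(¾) = 7*(4/3) = 28/3 ≈ 9.3333)
x(w) = -224/3 (x(w) = -8*28/3 = -224/3)
√((x(21)/(-2389) + 507/(-161)) + 2158) = √((-224/3/(-2389) + 507/(-161)) + 2158) = √((-224/3*(-1/2389) + 507*(-1/161)) + 2158) = √((224/7167 - 507/161) + 2158) = √(-3597605/1153887 + 2158) = √(2486490541/1153887) = √2869129110882867/1153887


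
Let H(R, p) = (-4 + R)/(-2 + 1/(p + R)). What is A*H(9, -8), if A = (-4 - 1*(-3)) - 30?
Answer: 155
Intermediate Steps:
H(R, p) = (-4 + R)/(-2 + 1/(R + p))
A = -31 (A = (-4 + 3) - 30 = -1 - 30 = -31)
A*H(9, -8) = -31*(-1*9² + 4*9 + 4*(-8) - 1*9*(-8))/(-1 + 2*9 + 2*(-8)) = -31*(-1*81 + 36 - 32 + 72)/(-1 + 18 - 16) = -31*(-81 + 36 - 32 + 72)/1 = -31*(-5) = 155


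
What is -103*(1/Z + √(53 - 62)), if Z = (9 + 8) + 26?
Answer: -103/43 - 309*I ≈ -2.3953 - 309.0*I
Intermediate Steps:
Z = 43 (Z = 17 + 26 = 43)
-103*(1/Z + √(53 - 62)) = -103*(1/43 + √(53 - 62)) = -103*(1/43 + √(-9)) = -103*(1/43 + 3*I) = -103/43 - 309*I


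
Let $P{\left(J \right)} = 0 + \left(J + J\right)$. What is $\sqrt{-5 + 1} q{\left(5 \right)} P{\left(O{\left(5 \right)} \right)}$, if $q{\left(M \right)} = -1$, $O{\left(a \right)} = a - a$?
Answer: $0$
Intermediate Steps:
$O{\left(a \right)} = 0$
$P{\left(J \right)} = 2 J$ ($P{\left(J \right)} = 0 + 2 J = 2 J$)
$\sqrt{-5 + 1} q{\left(5 \right)} P{\left(O{\left(5 \right)} \right)} = \sqrt{-5 + 1} \left(-1\right) 2 \cdot 0 = \sqrt{-4} \left(-1\right) 0 = 2 i \left(-1\right) 0 = - 2 i 0 = 0$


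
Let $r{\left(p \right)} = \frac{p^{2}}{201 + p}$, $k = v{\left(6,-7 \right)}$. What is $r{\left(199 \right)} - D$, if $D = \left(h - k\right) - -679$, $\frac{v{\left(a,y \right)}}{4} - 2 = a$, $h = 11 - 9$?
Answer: $- \frac{219999}{400} \approx -550.0$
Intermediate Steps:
$h = 2$
$v{\left(a,y \right)} = 8 + 4 a$
$k = 32$ ($k = 8 + 4 \cdot 6 = 8 + 24 = 32$)
$r{\left(p \right)} = \frac{p^{2}}{201 + p}$
$D = 649$ ($D = \left(2 - 32\right) - -679 = \left(2 - 32\right) + 679 = -30 + 679 = 649$)
$r{\left(199 \right)} - D = \frac{199^{2}}{201 + 199} - 649 = \frac{39601}{400} - 649 = - \frac{219999}{400}$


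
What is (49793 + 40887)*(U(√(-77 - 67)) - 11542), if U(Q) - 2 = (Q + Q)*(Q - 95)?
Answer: -1072563040 - 206750400*I ≈ -1.0726e+9 - 2.0675e+8*I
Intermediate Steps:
U(Q) = 2 + 2*Q*(-95 + Q) (U(Q) = 2 + (Q + Q)*(Q - 95) = 2 + (2*Q)*(-95 + Q) = 2 + 2*Q*(-95 + Q))
(49793 + 40887)*(U(√(-77 - 67)) - 11542) = (49793 + 40887)*((2 - 190*√(-77 - 67) + 2*(√(-77 - 67))²) - 11542) = 90680*((2 - 2280*I + 2*(√(-144))²) - 11542) = 90680*((2 - 2280*I + 2*(12*I)²) - 11542) = 90680*((2 - 2280*I + 2*(-144)) - 11542) = 90680*((2 - 2280*I - 288) - 11542) = 90680*((-286 - 2280*I) - 11542) = 90680*(-11828 - 2280*I) = -1072563040 - 206750400*I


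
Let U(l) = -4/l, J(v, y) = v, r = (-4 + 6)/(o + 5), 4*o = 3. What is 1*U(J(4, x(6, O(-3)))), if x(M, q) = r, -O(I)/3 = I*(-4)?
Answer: -1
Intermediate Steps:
o = 3/4 (o = (1/4)*3 = 3/4 ≈ 0.75000)
O(I) = 12*I (O(I) = -3*I*(-4) = -(-12)*I = 12*I)
r = 8/23 (r = (-4 + 6)/(3/4 + 5) = 2/(23/4) = 2*(4/23) = 8/23 ≈ 0.34783)
x(M, q) = 8/23
1*U(J(4, x(6, O(-3)))) = 1*(-4/4) = 1*(-4*1/4) = 1*(-1) = -1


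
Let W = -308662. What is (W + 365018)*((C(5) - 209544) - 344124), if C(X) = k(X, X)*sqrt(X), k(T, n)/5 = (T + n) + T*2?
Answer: -31202513808 + 5635600*sqrt(5) ≈ -3.1190e+10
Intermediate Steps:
k(T, n) = 5*n + 15*T (k(T, n) = 5*((T + n) + T*2) = 5*((T + n) + 2*T) = 5*(n + 3*T) = 5*n + 15*T)
C(X) = 20*X**(3/2) (C(X) = (5*X + 15*X)*sqrt(X) = (20*X)*sqrt(X) = 20*X**(3/2))
(W + 365018)*((C(5) - 209544) - 344124) = (-308662 + 365018)*((20*5**(3/2) - 209544) - 344124) = 56356*((20*(5*sqrt(5)) - 209544) - 344124) = 56356*((100*sqrt(5) - 209544) - 344124) = 56356*((-209544 + 100*sqrt(5)) - 344124) = 56356*(-553668 + 100*sqrt(5)) = -31202513808 + 5635600*sqrt(5)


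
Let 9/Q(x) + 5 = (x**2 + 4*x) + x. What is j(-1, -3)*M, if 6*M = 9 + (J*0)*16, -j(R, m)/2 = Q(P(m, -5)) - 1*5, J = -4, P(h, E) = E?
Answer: 102/5 ≈ 20.400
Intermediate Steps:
Q(x) = 9/(-5 + x**2 + 5*x) (Q(x) = 9/(-5 + ((x**2 + 4*x) + x)) = 9/(-5 + (x**2 + 5*x)) = 9/(-5 + x**2 + 5*x))
j(R, m) = 68/5 (j(R, m) = -2*(9/(-5 + (-5)**2 + 5*(-5)) - 1*5) = -2*(9/(-5 + 25 - 25) - 5) = -2*(9/(-5) - 5) = -2*(9*(-1/5) - 5) = -2*(-9/5 - 5) = -2*(-34/5) = 68/5)
M = 3/2 (M = (9 - 4*0*16)/6 = (9 + 0*16)/6 = (9 + 0)/6 = (1/6)*9 = 3/2 ≈ 1.5000)
j(-1, -3)*M = (68/5)*(3/2) = 102/5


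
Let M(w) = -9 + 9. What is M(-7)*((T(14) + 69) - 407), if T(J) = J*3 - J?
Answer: 0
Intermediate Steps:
T(J) = 2*J (T(J) = 3*J - J = 2*J)
M(w) = 0
M(-7)*((T(14) + 69) - 407) = 0*((2*14 + 69) - 407) = 0*((28 + 69) - 407) = 0*(97 - 407) = 0*(-310) = 0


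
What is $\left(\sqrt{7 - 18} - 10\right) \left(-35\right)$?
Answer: $350 - 35 i \sqrt{11} \approx 350.0 - 116.08 i$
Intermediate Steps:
$\left(\sqrt{7 - 18} - 10\right) \left(-35\right) = \left(\sqrt{-11} - 10\right) \left(-35\right) = \left(i \sqrt{11} - 10\right) \left(-35\right) = \left(-10 + i \sqrt{11}\right) \left(-35\right) = 350 - 35 i \sqrt{11}$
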